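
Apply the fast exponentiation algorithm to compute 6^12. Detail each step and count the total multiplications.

Computing 6^12 by squaring (build up from 6^1; each line after the first costs one multiplication):

6^1 = 6
6^2 = (6^1)^2 = 6^2 = 36
6^3 = 6 * 6^2 = 6 * 36 = 216
6^6 = (6^3)^2 = 216^2 = 46656
6^12 = (6^6)^2 = 46656^2 = 2176782336

Result: 2176782336
Multiplications needed: 4 (4 lines after 6^1)

6^12 = 2176782336. Using exponentiation by squaring, this requires 4 multiplications. The key idea: if the exponent is even, square the half-power; if odd, multiply by the base once.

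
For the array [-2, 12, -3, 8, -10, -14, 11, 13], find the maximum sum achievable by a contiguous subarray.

Using Kadane's algorithm on [-2, 12, -3, 8, -10, -14, 11, 13]:

Scanning through the array:
Position 1 (value 12): max_ending_here = 12, max_so_far = 12
Position 2 (value -3): max_ending_here = 9, max_so_far = 12
Position 3 (value 8): max_ending_here = 17, max_so_far = 17
Position 4 (value -10): max_ending_here = 7, max_so_far = 17
Position 5 (value -14): max_ending_here = -7, max_so_far = 17
Position 6 (value 11): max_ending_here = 11, max_so_far = 17
Position 7 (value 13): max_ending_here = 24, max_so_far = 24

Maximum subarray: [11, 13]
Maximum sum: 24

The maximum subarray is [11, 13] with sum 24. This subarray runs from index 6 to index 7.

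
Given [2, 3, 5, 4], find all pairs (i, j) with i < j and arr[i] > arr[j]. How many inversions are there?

Finding inversions in [2, 3, 5, 4]:

(2, 3): arr[2]=5 > arr[3]=4

Total inversions: 1

The array has 1 inversion(s): (2,3). Each pair (i,j) satisfies i < j and arr[i] > arr[j].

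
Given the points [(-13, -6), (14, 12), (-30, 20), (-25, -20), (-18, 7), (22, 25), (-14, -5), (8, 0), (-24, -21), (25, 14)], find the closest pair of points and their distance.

Computing all pairwise distances among 10 points:

d((-13, -6), (14, 12)) = 32.45
d((-13, -6), (-30, 20)) = 31.0644
d((-13, -6), (-25, -20)) = 18.4391
d((-13, -6), (-18, 7)) = 13.9284
d((-13, -6), (22, 25)) = 46.7547
d((-13, -6), (-14, -5)) = 1.4142 <-- minimum
d((-13, -6), (8, 0)) = 21.8403
d((-13, -6), (-24, -21)) = 18.6011
d((-13, -6), (25, 14)) = 42.9418
d((14, 12), (-30, 20)) = 44.7214
d((14, 12), (-25, -20)) = 50.448
d((14, 12), (-18, 7)) = 32.3883
d((14, 12), (22, 25)) = 15.2643
d((14, 12), (-14, -5)) = 32.7567
d((14, 12), (8, 0)) = 13.4164
d((14, 12), (-24, -21)) = 50.3289
d((14, 12), (25, 14)) = 11.1803
d((-30, 20), (-25, -20)) = 40.3113
d((-30, 20), (-18, 7)) = 17.6918
d((-30, 20), (22, 25)) = 52.2398
d((-30, 20), (-14, -5)) = 29.6816
d((-30, 20), (8, 0)) = 42.9418
d((-30, 20), (-24, -21)) = 41.4367
d((-30, 20), (25, 14)) = 55.3263
d((-25, -20), (-18, 7)) = 27.8927
d((-25, -20), (22, 25)) = 65.0692
d((-25, -20), (-14, -5)) = 18.6011
d((-25, -20), (8, 0)) = 38.5876
d((-25, -20), (-24, -21)) = 1.4142 <-- minimum
d((-25, -20), (25, 14)) = 60.4649
d((-18, 7), (22, 25)) = 43.8634
d((-18, 7), (-14, -5)) = 12.6491
d((-18, 7), (8, 0)) = 26.9258
d((-18, 7), (-24, -21)) = 28.6356
d((-18, 7), (25, 14)) = 43.566
d((22, 25), (-14, -5)) = 46.8615
d((22, 25), (8, 0)) = 28.6531
d((22, 25), (-24, -21)) = 65.0538
d((22, 25), (25, 14)) = 11.4018
d((-14, -5), (8, 0)) = 22.561
d((-14, -5), (-24, -21)) = 18.868
d((-14, -5), (25, 14)) = 43.382
d((8, 0), (-24, -21)) = 38.2753
d((8, 0), (25, 14)) = 22.0227
d((-24, -21), (25, 14)) = 60.2163

Minimum distance: 1.4142 (tie among 2 pairs: (-13, -6) and (-14, -5); (-25, -20) and (-24, -21))

The minimum Euclidean distance is 1.4142. There is a tie: 2 pairs achieve this minimum — (-13, -6) and (-14, -5); (-25, -20) and (-24, -21). Any of these is a valid closest pair. For 10 points, brute-force pairwise comparison is shown above. For large n, the divide-and-conquer algorithm (sort by x, recurse on halves, check the dividing strip) achieves O(n log n).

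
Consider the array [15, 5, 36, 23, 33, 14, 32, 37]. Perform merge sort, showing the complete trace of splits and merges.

Merge sort trace:

Split: [15, 5, 36, 23, 33, 14, 32, 37] -> [15, 5, 36, 23] and [33, 14, 32, 37]
  Split: [15, 5, 36, 23] -> [15, 5] and [36, 23]
    Split: [15, 5] -> [15] and [5]
    Merge: [15] + [5] -> [5, 15]
    Split: [36, 23] -> [36] and [23]
    Merge: [36] + [23] -> [23, 36]
  Merge: [5, 15] + [23, 36] -> [5, 15, 23, 36]
  Split: [33, 14, 32, 37] -> [33, 14] and [32, 37]
    Split: [33, 14] -> [33] and [14]
    Merge: [33] + [14] -> [14, 33]
    Split: [32, 37] -> [32] and [37]
    Merge: [32] + [37] -> [32, 37]
  Merge: [14, 33] + [32, 37] -> [14, 32, 33, 37]
Merge: [5, 15, 23, 36] + [14, 32, 33, 37] -> [5, 14, 15, 23, 32, 33, 36, 37]

Final sorted array: [5, 14, 15, 23, 32, 33, 36, 37]

The merge sort proceeds by recursively splitting the array and merging sorted halves.
After all merges, the sorted array is [5, 14, 15, 23, 32, 33, 36, 37].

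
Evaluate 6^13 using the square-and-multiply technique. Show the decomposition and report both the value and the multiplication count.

Computing 6^13 by squaring (build up from 6^1; each line after the first costs one multiplication):

6^1 = 6
6^2 = (6^1)^2 = 6^2 = 36
6^3 = 6 * 6^2 = 6 * 36 = 216
6^6 = (6^3)^2 = 216^2 = 46656
6^12 = (6^6)^2 = 46656^2 = 2176782336
6^13 = 6 * 6^12 = 6 * 2176782336 = 13060694016

Result: 13060694016
Multiplications needed: 5 (5 lines after 6^1)

6^13 = 13060694016. Using exponentiation by squaring, this requires 5 multiplications. The key idea: if the exponent is even, square the half-power; if odd, multiply by the base once.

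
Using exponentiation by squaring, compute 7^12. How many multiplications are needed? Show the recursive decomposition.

Computing 7^12 by squaring (build up from 7^1; each line after the first costs one multiplication):

7^1 = 7
7^2 = (7^1)^2 = 7^2 = 49
7^3 = 7 * 7^2 = 7 * 49 = 343
7^6 = (7^3)^2 = 343^2 = 117649
7^12 = (7^6)^2 = 117649^2 = 13841287201

Result: 13841287201
Multiplications needed: 4 (4 lines after 7^1)

7^12 = 13841287201. Using exponentiation by squaring, this requires 4 multiplications. The key idea: if the exponent is even, square the half-power; if odd, multiply by the base once.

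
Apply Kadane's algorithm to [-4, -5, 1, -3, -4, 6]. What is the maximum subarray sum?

Using Kadane's algorithm on [-4, -5, 1, -3, -4, 6]:

Scanning through the array:
Position 1 (value -5): max_ending_here = -5, max_so_far = -4
Position 2 (value 1): max_ending_here = 1, max_so_far = 1
Position 3 (value -3): max_ending_here = -2, max_so_far = 1
Position 4 (value -4): max_ending_here = -4, max_so_far = 1
Position 5 (value 6): max_ending_here = 6, max_so_far = 6

Maximum subarray: [6]
Maximum sum: 6

The maximum subarray is [6] with sum 6. This subarray runs from index 5 to index 5.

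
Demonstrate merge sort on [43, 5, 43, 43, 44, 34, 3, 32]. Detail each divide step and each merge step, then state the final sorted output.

Merge sort trace:

Split: [43, 5, 43, 43, 44, 34, 3, 32] -> [43, 5, 43, 43] and [44, 34, 3, 32]
  Split: [43, 5, 43, 43] -> [43, 5] and [43, 43]
    Split: [43, 5] -> [43] and [5]
    Merge: [43] + [5] -> [5, 43]
    Split: [43, 43] -> [43] and [43]
    Merge: [43] + [43] -> [43, 43]
  Merge: [5, 43] + [43, 43] -> [5, 43, 43, 43]
  Split: [44, 34, 3, 32] -> [44, 34] and [3, 32]
    Split: [44, 34] -> [44] and [34]
    Merge: [44] + [34] -> [34, 44]
    Split: [3, 32] -> [3] and [32]
    Merge: [3] + [32] -> [3, 32]
  Merge: [34, 44] + [3, 32] -> [3, 32, 34, 44]
Merge: [5, 43, 43, 43] + [3, 32, 34, 44] -> [3, 5, 32, 34, 43, 43, 43, 44]

Final sorted array: [3, 5, 32, 34, 43, 43, 43, 44]

The merge sort proceeds by recursively splitting the array and merging sorted halves.
After all merges, the sorted array is [3, 5, 32, 34, 43, 43, 43, 44].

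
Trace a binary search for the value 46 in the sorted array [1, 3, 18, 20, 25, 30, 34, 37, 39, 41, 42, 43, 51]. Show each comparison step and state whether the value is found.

Binary search for 46 in [1, 3, 18, 20, 25, 30, 34, 37, 39, 41, 42, 43, 51]:

lo=0, hi=12, mid=6, arr[mid]=34 -> 34 < 46, search right half
lo=7, hi=12, mid=9, arr[mid]=41 -> 41 < 46, search right half
lo=10, hi=12, mid=11, arr[mid]=43 -> 43 < 46, search right half
lo=12, hi=12, mid=12, arr[mid]=51 -> 51 > 46, search left half
lo=12 > hi=11, target 46 not found

Binary search determines that 46 is not in the array after 4 comparisons. The search space was exhausted without finding the target.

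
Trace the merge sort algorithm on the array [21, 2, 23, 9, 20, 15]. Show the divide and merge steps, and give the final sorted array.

Merge sort trace:

Split: [21, 2, 23, 9, 20, 15] -> [21, 2, 23] and [9, 20, 15]
  Split: [21, 2, 23] -> [21] and [2, 23]
    Split: [2, 23] -> [2] and [23]
    Merge: [2] + [23] -> [2, 23]
  Merge: [21] + [2, 23] -> [2, 21, 23]
  Split: [9, 20, 15] -> [9] and [20, 15]
    Split: [20, 15] -> [20] and [15]
    Merge: [20] + [15] -> [15, 20]
  Merge: [9] + [15, 20] -> [9, 15, 20]
Merge: [2, 21, 23] + [9, 15, 20] -> [2, 9, 15, 20, 21, 23]

Final sorted array: [2, 9, 15, 20, 21, 23]

The merge sort proceeds by recursively splitting the array and merging sorted halves.
After all merges, the sorted array is [2, 9, 15, 20, 21, 23].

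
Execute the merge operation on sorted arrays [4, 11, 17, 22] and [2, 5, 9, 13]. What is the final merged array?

Merging process:

Compare 4 vs 2: take 2 from right. Merged: [2]
Compare 4 vs 5: take 4 from left. Merged: [2, 4]
Compare 11 vs 5: take 5 from right. Merged: [2, 4, 5]
Compare 11 vs 9: take 9 from right. Merged: [2, 4, 5, 9]
Compare 11 vs 13: take 11 from left. Merged: [2, 4, 5, 9, 11]
Compare 17 vs 13: take 13 from right. Merged: [2, 4, 5, 9, 11, 13]
Append remaining from left: [17, 22]. Merged: [2, 4, 5, 9, 11, 13, 17, 22]

Final merged array: [2, 4, 5, 9, 11, 13, 17, 22]
Total comparisons: 6

The merged array is [2, 4, 5, 9, 11, 13, 17, 22], requiring 6 comparisons. The merge step runs in O(n) time where n is the total number of elements.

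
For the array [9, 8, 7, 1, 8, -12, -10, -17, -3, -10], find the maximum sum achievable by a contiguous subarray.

Using Kadane's algorithm on [9, 8, 7, 1, 8, -12, -10, -17, -3, -10]:

Scanning through the array:
Position 1 (value 8): max_ending_here = 17, max_so_far = 17
Position 2 (value 7): max_ending_here = 24, max_so_far = 24
Position 3 (value 1): max_ending_here = 25, max_so_far = 25
Position 4 (value 8): max_ending_here = 33, max_so_far = 33
Position 5 (value -12): max_ending_here = 21, max_so_far = 33
Position 6 (value -10): max_ending_here = 11, max_so_far = 33
Position 7 (value -17): max_ending_here = -6, max_so_far = 33
Position 8 (value -3): max_ending_here = -3, max_so_far = 33
Position 9 (value -10): max_ending_here = -10, max_so_far = 33

Maximum subarray: [9, 8, 7, 1, 8]
Maximum sum: 33

The maximum subarray is [9, 8, 7, 1, 8] with sum 33. This subarray runs from index 0 to index 4.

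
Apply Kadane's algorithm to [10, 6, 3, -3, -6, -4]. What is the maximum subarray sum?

Using Kadane's algorithm on [10, 6, 3, -3, -6, -4]:

Scanning through the array:
Position 1 (value 6): max_ending_here = 16, max_so_far = 16
Position 2 (value 3): max_ending_here = 19, max_so_far = 19
Position 3 (value -3): max_ending_here = 16, max_so_far = 19
Position 4 (value -6): max_ending_here = 10, max_so_far = 19
Position 5 (value -4): max_ending_here = 6, max_so_far = 19

Maximum subarray: [10, 6, 3]
Maximum sum: 19

The maximum subarray is [10, 6, 3] with sum 19. This subarray runs from index 0 to index 2.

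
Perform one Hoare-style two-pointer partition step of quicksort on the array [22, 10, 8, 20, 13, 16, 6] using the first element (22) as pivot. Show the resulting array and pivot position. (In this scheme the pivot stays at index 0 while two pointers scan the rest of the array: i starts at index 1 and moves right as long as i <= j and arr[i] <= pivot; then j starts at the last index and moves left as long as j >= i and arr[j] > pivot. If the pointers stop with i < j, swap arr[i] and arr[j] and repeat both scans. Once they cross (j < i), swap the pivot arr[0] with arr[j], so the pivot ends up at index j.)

Hoare-style two-pointer partition with pivot = 22:

Initial array: [22, 10, 8, 20, 13, 16, 6]

Pointers start at i = 1, j = 6.
i ends at 7, j ends at 6: the pointers have crossed (j < i), so scanning stops.

Swap pivot arr[0] with arr[6] to place pivot at position 6: [6, 10, 8, 20, 13, 16, 22]
Pivot position: 6

After partitioning with pivot 22, the array becomes [6, 10, 8, 20, 13, 16, 22]. The pivot is placed at index 6. All elements to the left of the pivot are <= 22, and all elements to the right are > 22.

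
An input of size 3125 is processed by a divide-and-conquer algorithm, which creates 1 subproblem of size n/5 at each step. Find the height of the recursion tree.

For divide and conquer with division factor 5:

Problem sizes at each level:
Level 0: 3125
Level 1: 625
Level 2: 125
Level 3: 25
Level 4: 5
Level 5: 1

The root is level 0 and the size-1 base case is level 5 (the tree spans levels 0 through 5, i.e. 6 levels counting the root), so the depth is the number of divisions: log_5(3125) = 5

The recursion tree depth is log_5(3125) = 5. At each level, the problem size is divided by 5, so it takes 5 divisions to reduce to a base case of size 1. The algorithm makes 1 recursive call at each level.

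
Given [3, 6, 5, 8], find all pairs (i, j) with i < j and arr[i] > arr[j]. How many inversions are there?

Finding inversions in [3, 6, 5, 8]:

(1, 2): arr[1]=6 > arr[2]=5

Total inversions: 1

The array has 1 inversion(s): (1,2). Each pair (i,j) satisfies i < j and arr[i] > arr[j].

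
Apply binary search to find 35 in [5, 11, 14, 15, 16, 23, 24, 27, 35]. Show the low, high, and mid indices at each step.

Binary search for 35 in [5, 11, 14, 15, 16, 23, 24, 27, 35]:

lo=0, hi=8, mid=4, arr[mid]=16 -> 16 < 35, search right half
lo=5, hi=8, mid=6, arr[mid]=24 -> 24 < 35, search right half
lo=7, hi=8, mid=7, arr[mid]=27 -> 27 < 35, search right half
lo=8, hi=8, mid=8, arr[mid]=35 -> Found target at index 8!

Binary search finds 35 at index 8 after 4 comparisons. The search repeatedly halves the search space by comparing with the middle element.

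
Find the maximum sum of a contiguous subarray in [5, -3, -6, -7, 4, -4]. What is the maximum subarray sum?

Using Kadane's algorithm on [5, -3, -6, -7, 4, -4]:

Scanning through the array:
Position 1 (value -3): max_ending_here = 2, max_so_far = 5
Position 2 (value -6): max_ending_here = -4, max_so_far = 5
Position 3 (value -7): max_ending_here = -7, max_so_far = 5
Position 4 (value 4): max_ending_here = 4, max_so_far = 5
Position 5 (value -4): max_ending_here = 0, max_so_far = 5

Maximum subarray: [5]
Maximum sum: 5

The maximum subarray is [5] with sum 5. This subarray runs from index 0 to index 0.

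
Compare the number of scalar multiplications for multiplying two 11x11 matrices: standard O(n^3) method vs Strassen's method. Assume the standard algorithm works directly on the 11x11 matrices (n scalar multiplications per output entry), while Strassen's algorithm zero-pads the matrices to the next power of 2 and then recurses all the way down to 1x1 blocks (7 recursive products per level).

Matrix multiplication for 11x11 matrices:

Strassen's algorithm requires power-of-2 dimensions. Pad 11x11 to 16x16 (next power of 2).

Standard algorithm: 11^3 = 1331 multiplications
Strassen's algorithm: 7^(log2(16)) = 7^4 = 2401 multiplications
Difference: 1331 - 2401 = -1070 (Strassen uses MORE here due to padding overhead — for small or just-over-power-of-2 n, padding can outweigh the per-level savings)

Standard: 1331 multiplications (11^3). Strassen: 2401 multiplications (7^4, after padding to 16x16). Strassen reduces 8 recursive multiplications to 7 at each level.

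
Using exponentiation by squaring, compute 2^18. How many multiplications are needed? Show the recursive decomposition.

Computing 2^18 by squaring (build up from 2^1; each line after the first costs one multiplication):

2^1 = 2
2^2 = (2^1)^2 = 2^2 = 4
2^4 = (2^2)^2 = 4^2 = 16
2^8 = (2^4)^2 = 16^2 = 256
2^9 = 2 * 2^8 = 2 * 256 = 512
2^18 = (2^9)^2 = 512^2 = 262144

Result: 262144
Multiplications needed: 5 (5 lines after 2^1)

2^18 = 262144. Using exponentiation by squaring, this requires 5 multiplications. The key idea: if the exponent is even, square the half-power; if odd, multiply by the base once.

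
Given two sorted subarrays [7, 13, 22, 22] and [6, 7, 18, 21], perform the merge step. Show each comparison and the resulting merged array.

Merging process:

Compare 7 vs 6: take 6 from right. Merged: [6]
Compare 7 vs 7: take 7 from left. Merged: [6, 7]
Compare 13 vs 7: take 7 from right. Merged: [6, 7, 7]
Compare 13 vs 18: take 13 from left. Merged: [6, 7, 7, 13]
Compare 22 vs 18: take 18 from right. Merged: [6, 7, 7, 13, 18]
Compare 22 vs 21: take 21 from right. Merged: [6, 7, 7, 13, 18, 21]
Append remaining from left: [22, 22]. Merged: [6, 7, 7, 13, 18, 21, 22, 22]

Final merged array: [6, 7, 7, 13, 18, 21, 22, 22]
Total comparisons: 6

The merged array is [6, 7, 7, 13, 18, 21, 22, 22], requiring 6 comparisons. The merge step runs in O(n) time where n is the total number of elements.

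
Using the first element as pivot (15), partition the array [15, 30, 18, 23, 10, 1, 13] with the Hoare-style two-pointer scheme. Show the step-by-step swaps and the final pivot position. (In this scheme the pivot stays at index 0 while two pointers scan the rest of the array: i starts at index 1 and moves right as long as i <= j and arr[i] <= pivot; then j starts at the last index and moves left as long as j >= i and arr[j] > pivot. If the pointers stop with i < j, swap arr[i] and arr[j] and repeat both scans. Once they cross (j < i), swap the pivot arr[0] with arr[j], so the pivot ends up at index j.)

Hoare-style two-pointer partition with pivot = 15:

Initial array: [15, 30, 18, 23, 10, 1, 13]

Pointers start at i = 1, j = 6.
i stops at index 1 (arr[1]=30 > 15), j stops at index 6 (arr[6]=13 <= 15): swap arr[1] and arr[6], array becomes [15, 13, 18, 23, 10, 1, 30]
i stops at index 2 (arr[2]=18 > 15), j stops at index 5 (arr[5]=1 <= 15): swap arr[2] and arr[5], array becomes [15, 13, 1, 23, 10, 18, 30]
i stops at index 3 (arr[3]=23 > 15), j stops at index 4 (arr[4]=10 <= 15): swap arr[3] and arr[4], array becomes [15, 13, 1, 10, 23, 18, 30]
i ends at 4, j ends at 3: the pointers have crossed (j < i), so scanning stops.

Swap pivot arr[0] with arr[3] to place pivot at position 3: [10, 13, 1, 15, 23, 18, 30]
Pivot position: 3

After partitioning with pivot 15, the array becomes [10, 13, 1, 15, 23, 18, 30]. The pivot is placed at index 3. All elements to the left of the pivot are <= 15, and all elements to the right are > 15.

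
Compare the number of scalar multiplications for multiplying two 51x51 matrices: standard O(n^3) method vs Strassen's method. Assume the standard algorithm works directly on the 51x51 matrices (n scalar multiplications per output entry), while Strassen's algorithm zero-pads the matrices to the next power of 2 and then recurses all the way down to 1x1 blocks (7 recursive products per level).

Matrix multiplication for 51x51 matrices:

Strassen's algorithm requires power-of-2 dimensions. Pad 51x51 to 64x64 (next power of 2).

Standard algorithm: 51^3 = 132651 multiplications
Strassen's algorithm: 7^(log2(64)) = 7^6 = 117649 multiplications
Savings: 132651 - 117649 = 15002 multiplications

Standard: 132651 multiplications (51^3). Strassen: 117649 multiplications (7^6, after padding to 64x64). Strassen reduces 8 recursive multiplications to 7 at each level.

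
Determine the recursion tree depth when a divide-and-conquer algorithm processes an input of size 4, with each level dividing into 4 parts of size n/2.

For divide and conquer with division factor 2:

Problem sizes at each level:
Level 0: 4
Level 1: 2
Level 2: 1

The root is level 0 and the size-1 base case is level 2 (the tree spans levels 0 through 2, i.e. 3 levels counting the root), so the depth is the number of divisions: log_2(4) = 2

The recursion tree depth is log_2(4) = 2. At each level, the problem size is divided by 2, so it takes 2 divisions to reduce to a base case of size 1. The algorithm makes 4 recursive calls at each level.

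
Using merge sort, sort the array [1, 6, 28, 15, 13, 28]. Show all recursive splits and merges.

Merge sort trace:

Split: [1, 6, 28, 15, 13, 28] -> [1, 6, 28] and [15, 13, 28]
  Split: [1, 6, 28] -> [1] and [6, 28]
    Split: [6, 28] -> [6] and [28]
    Merge: [6] + [28] -> [6, 28]
  Merge: [1] + [6, 28] -> [1, 6, 28]
  Split: [15, 13, 28] -> [15] and [13, 28]
    Split: [13, 28] -> [13] and [28]
    Merge: [13] + [28] -> [13, 28]
  Merge: [15] + [13, 28] -> [13, 15, 28]
Merge: [1, 6, 28] + [13, 15, 28] -> [1, 6, 13, 15, 28, 28]

Final sorted array: [1, 6, 13, 15, 28, 28]

The merge sort proceeds by recursively splitting the array and merging sorted halves.
After all merges, the sorted array is [1, 6, 13, 15, 28, 28].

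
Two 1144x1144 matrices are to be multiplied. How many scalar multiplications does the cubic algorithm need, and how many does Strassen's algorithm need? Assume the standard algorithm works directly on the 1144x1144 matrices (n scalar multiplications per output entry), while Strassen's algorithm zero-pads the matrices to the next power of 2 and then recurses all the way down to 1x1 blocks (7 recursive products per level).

Matrix multiplication for 1144x1144 matrices:

Strassen's algorithm requires power-of-2 dimensions. Pad 1144x1144 to 2048x2048 (next power of 2).

Standard algorithm: 1144^3 = 1497193984 multiplications
Strassen's algorithm: 7^(log2(2048)) = 7^11 = 1977326743 multiplications
Difference: 1497193984 - 1977326743 = -480132759 (Strassen uses MORE here due to padding overhead — for small or just-over-power-of-2 n, padding can outweigh the per-level savings)

Standard: 1497193984 multiplications (1144^3). Strassen: 1977326743 multiplications (7^11, after padding to 2048x2048). Strassen reduces 8 recursive multiplications to 7 at each level.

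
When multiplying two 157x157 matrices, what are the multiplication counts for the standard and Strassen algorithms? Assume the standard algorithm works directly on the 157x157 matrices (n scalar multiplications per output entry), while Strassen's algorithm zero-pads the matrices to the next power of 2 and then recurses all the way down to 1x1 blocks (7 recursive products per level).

Matrix multiplication for 157x157 matrices:

Strassen's algorithm requires power-of-2 dimensions. Pad 157x157 to 256x256 (next power of 2).

Standard algorithm: 157^3 = 3869893 multiplications
Strassen's algorithm: 7^(log2(256)) = 7^8 = 5764801 multiplications
Difference: 3869893 - 5764801 = -1894908 (Strassen uses MORE here due to padding overhead — for small or just-over-power-of-2 n, padding can outweigh the per-level savings)

Standard: 3869893 multiplications (157^3). Strassen: 5764801 multiplications (7^8, after padding to 256x256). Strassen reduces 8 recursive multiplications to 7 at each level.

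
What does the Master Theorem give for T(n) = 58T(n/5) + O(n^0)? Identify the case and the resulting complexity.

Master Theorem for T(n) = 58T(n/5) + O(n^0):

a = 58, b = 5, c = 0
log_b(a) = log_5(58) = 2.5229

Case 1: c = 0 < log_5(58) = 2.5229
T(n) = O(n^(log_5 58))

For T(n) = 58T(n/5) + O(n^0): log_5(58) = 2.5229. This is Case 1 of the Master Theorem (c < log_b(a), work dominated by leaves), giving O(n^(log_5 58)).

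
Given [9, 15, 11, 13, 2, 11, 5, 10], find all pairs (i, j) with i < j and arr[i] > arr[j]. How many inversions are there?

Finding inversions in [9, 15, 11, 13, 2, 11, 5, 10]:

(0, 4): arr[0]=9 > arr[4]=2
(0, 6): arr[0]=9 > arr[6]=5
(1, 2): arr[1]=15 > arr[2]=11
(1, 3): arr[1]=15 > arr[3]=13
(1, 4): arr[1]=15 > arr[4]=2
(1, 5): arr[1]=15 > arr[5]=11
(1, 6): arr[1]=15 > arr[6]=5
(1, 7): arr[1]=15 > arr[7]=10
(2, 4): arr[2]=11 > arr[4]=2
(2, 6): arr[2]=11 > arr[6]=5
(2, 7): arr[2]=11 > arr[7]=10
(3, 4): arr[3]=13 > arr[4]=2
(3, 5): arr[3]=13 > arr[5]=11
(3, 6): arr[3]=13 > arr[6]=5
(3, 7): arr[3]=13 > arr[7]=10
(5, 6): arr[5]=11 > arr[6]=5
(5, 7): arr[5]=11 > arr[7]=10

Total inversions: 17

The array has 17 inversion(s): (0,4), (0,6), (1,2), (1,3), (1,4), (1,5), (1,6), (1,7), (2,4), (2,6), (2,7), (3,4), (3,5), (3,6), (3,7), (5,6), (5,7). Each pair (i,j) satisfies i < j and arr[i] > arr[j].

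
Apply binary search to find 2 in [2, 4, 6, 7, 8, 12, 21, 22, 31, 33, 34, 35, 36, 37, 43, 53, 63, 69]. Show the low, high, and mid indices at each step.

Binary search for 2 in [2, 4, 6, 7, 8, 12, 21, 22, 31, 33, 34, 35, 36, 37, 43, 53, 63, 69]:

lo=0, hi=17, mid=8, arr[mid]=31 -> 31 > 2, search left half
lo=0, hi=7, mid=3, arr[mid]=7 -> 7 > 2, search left half
lo=0, hi=2, mid=1, arr[mid]=4 -> 4 > 2, search left half
lo=0, hi=0, mid=0, arr[mid]=2 -> Found target at index 0!

Binary search finds 2 at index 0 after 4 comparisons. The search repeatedly halves the search space by comparing with the middle element.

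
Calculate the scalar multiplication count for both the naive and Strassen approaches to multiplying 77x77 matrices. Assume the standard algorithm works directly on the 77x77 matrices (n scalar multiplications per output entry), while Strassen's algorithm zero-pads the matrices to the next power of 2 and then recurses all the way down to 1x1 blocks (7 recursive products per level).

Matrix multiplication for 77x77 matrices:

Strassen's algorithm requires power-of-2 dimensions. Pad 77x77 to 128x128 (next power of 2).

Standard algorithm: 77^3 = 456533 multiplications
Strassen's algorithm: 7^(log2(128)) = 7^7 = 823543 multiplications
Difference: 456533 - 823543 = -367010 (Strassen uses MORE here due to padding overhead — for small or just-over-power-of-2 n, padding can outweigh the per-level savings)

Standard: 456533 multiplications (77^3). Strassen: 823543 multiplications (7^7, after padding to 128x128). Strassen reduces 8 recursive multiplications to 7 at each level.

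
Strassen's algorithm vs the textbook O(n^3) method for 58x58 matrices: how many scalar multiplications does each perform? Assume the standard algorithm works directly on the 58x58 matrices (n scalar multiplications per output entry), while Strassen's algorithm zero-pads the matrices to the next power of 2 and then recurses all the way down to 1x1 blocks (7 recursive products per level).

Matrix multiplication for 58x58 matrices:

Strassen's algorithm requires power-of-2 dimensions. Pad 58x58 to 64x64 (next power of 2).

Standard algorithm: 58^3 = 195112 multiplications
Strassen's algorithm: 7^(log2(64)) = 7^6 = 117649 multiplications
Savings: 195112 - 117649 = 77463 multiplications

Standard: 195112 multiplications (58^3). Strassen: 117649 multiplications (7^6, after padding to 64x64). Strassen reduces 8 recursive multiplications to 7 at each level.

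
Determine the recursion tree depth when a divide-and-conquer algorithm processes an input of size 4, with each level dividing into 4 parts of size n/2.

For divide and conquer with division factor 2:

Problem sizes at each level:
Level 0: 4
Level 1: 2
Level 2: 1

The root is level 0 and the size-1 base case is level 2 (the tree spans levels 0 through 2, i.e. 3 levels counting the root), so the depth is the number of divisions: log_2(4) = 2

The recursion tree depth is log_2(4) = 2. At each level, the problem size is divided by 2, so it takes 2 divisions to reduce to a base case of size 1. The algorithm makes 4 recursive calls at each level.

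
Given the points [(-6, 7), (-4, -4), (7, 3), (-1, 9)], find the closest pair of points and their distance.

Computing all pairwise distances among 4 points:

d((-6, 7), (-4, -4)) = 11.1803
d((-6, 7), (7, 3)) = 13.6015
d((-6, 7), (-1, 9)) = 5.3852 <-- minimum
d((-4, -4), (7, 3)) = 13.0384
d((-4, -4), (-1, 9)) = 13.3417
d((7, 3), (-1, 9)) = 10.0

Closest pair: (-6, 7) and (-1, 9) with distance 5.3852

The closest pair is (-6, 7) and (-1, 9) with Euclidean distance 5.3852. For 4 points, brute-force pairwise comparison is shown above. For large n, the divide-and-conquer algorithm (sort by x, recurse on halves, check the dividing strip) achieves O(n log n).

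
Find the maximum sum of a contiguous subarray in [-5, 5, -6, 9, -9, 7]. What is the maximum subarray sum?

Using Kadane's algorithm on [-5, 5, -6, 9, -9, 7]:

Scanning through the array:
Position 1 (value 5): max_ending_here = 5, max_so_far = 5
Position 2 (value -6): max_ending_here = -1, max_so_far = 5
Position 3 (value 9): max_ending_here = 9, max_so_far = 9
Position 4 (value -9): max_ending_here = 0, max_so_far = 9
Position 5 (value 7): max_ending_here = 7, max_so_far = 9

Maximum subarray: [9]
Maximum sum: 9

The maximum subarray is [9] with sum 9. This subarray runs from index 3 to index 3.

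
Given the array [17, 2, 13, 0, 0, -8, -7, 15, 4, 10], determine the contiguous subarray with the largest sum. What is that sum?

Using Kadane's algorithm on [17, 2, 13, 0, 0, -8, -7, 15, 4, 10]:

Scanning through the array:
Position 1 (value 2): max_ending_here = 19, max_so_far = 19
Position 2 (value 13): max_ending_here = 32, max_so_far = 32
Position 3 (value 0): max_ending_here = 32, max_so_far = 32
Position 4 (value 0): max_ending_here = 32, max_so_far = 32
Position 5 (value -8): max_ending_here = 24, max_so_far = 32
Position 6 (value -7): max_ending_here = 17, max_so_far = 32
Position 7 (value 15): max_ending_here = 32, max_so_far = 32
Position 8 (value 4): max_ending_here = 36, max_so_far = 36
Position 9 (value 10): max_ending_here = 46, max_so_far = 46

Maximum subarray: [17, 2, 13, 0, 0, -8, -7, 15, 4, 10]
Maximum sum: 46

The maximum subarray is [17, 2, 13, 0, 0, -8, -7, 15, 4, 10] with sum 46. This subarray runs from index 0 to index 9.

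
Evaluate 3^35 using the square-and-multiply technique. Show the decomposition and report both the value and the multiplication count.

Computing 3^35 by squaring (build up from 3^1; each line after the first costs one multiplication):

3^1 = 3
3^2 = (3^1)^2 = 3^2 = 9
3^4 = (3^2)^2 = 9^2 = 81
3^8 = (3^4)^2 = 81^2 = 6561
3^16 = (3^8)^2 = 6561^2 = 43046721
3^17 = 3 * 3^16 = 3 * 43046721 = 129140163
3^34 = (3^17)^2 = 129140163^2 = 16677181699666569
3^35 = 3 * 3^34 = 3 * 16677181699666569 = 50031545098999707

Result: 50031545098999707
Multiplications needed: 7 (7 lines after 3^1)

3^35 = 50031545098999707. Using exponentiation by squaring, this requires 7 multiplications. The key idea: if the exponent is even, square the half-power; if odd, multiply by the base once.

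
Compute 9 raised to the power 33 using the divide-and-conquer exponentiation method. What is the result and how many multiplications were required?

Computing 9^33 by squaring (build up from 9^1; each line after the first costs one multiplication):

9^1 = 9
9^2 = (9^1)^2 = 9^2 = 81
9^4 = (9^2)^2 = 81^2 = 6561
9^8 = (9^4)^2 = 6561^2 = 43046721
9^16 = (9^8)^2 = 43046721^2 = 1853020188851841
9^32 = (9^16)^2 = 1853020188851841^2 = 3433683820292512484657849089281
9^33 = 9 * 9^32 = 9 * 3433683820292512484657849089281 = 30903154382632612361920641803529

Result: 30903154382632612361920641803529
Multiplications needed: 6 (6 lines after 9^1)

9^33 = 30903154382632612361920641803529. Using exponentiation by squaring, this requires 6 multiplications. The key idea: if the exponent is even, square the half-power; if odd, multiply by the base once.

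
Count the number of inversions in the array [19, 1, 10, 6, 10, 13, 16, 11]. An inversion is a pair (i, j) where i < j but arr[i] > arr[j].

Finding inversions in [19, 1, 10, 6, 10, 13, 16, 11]:

(0, 1): arr[0]=19 > arr[1]=1
(0, 2): arr[0]=19 > arr[2]=10
(0, 3): arr[0]=19 > arr[3]=6
(0, 4): arr[0]=19 > arr[4]=10
(0, 5): arr[0]=19 > arr[5]=13
(0, 6): arr[0]=19 > arr[6]=16
(0, 7): arr[0]=19 > arr[7]=11
(2, 3): arr[2]=10 > arr[3]=6
(5, 7): arr[5]=13 > arr[7]=11
(6, 7): arr[6]=16 > arr[7]=11

Total inversions: 10

The array has 10 inversion(s): (0,1), (0,2), (0,3), (0,4), (0,5), (0,6), (0,7), (2,3), (5,7), (6,7). Each pair (i,j) satisfies i < j and arr[i] > arr[j].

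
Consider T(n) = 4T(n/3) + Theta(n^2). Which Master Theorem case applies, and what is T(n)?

Master Theorem for T(n) = 4T(n/3) + O(n^2):

a = 4, b = 3, c = 2
log_b(a) = log_3(4) = 1.2619

Case 3: c = 2 > log_3(4) = 1.2619
T(n) = O(n^2) = O(n^2)

For T(n) = 4T(n/3) + O(n^2): log_3(4) = 1.2619. This is Case 3 of the Master Theorem (c > log_b(a), work dominated by root), giving O(n^2).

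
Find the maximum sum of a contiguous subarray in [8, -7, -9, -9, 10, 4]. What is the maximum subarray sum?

Using Kadane's algorithm on [8, -7, -9, -9, 10, 4]:

Scanning through the array:
Position 1 (value -7): max_ending_here = 1, max_so_far = 8
Position 2 (value -9): max_ending_here = -8, max_so_far = 8
Position 3 (value -9): max_ending_here = -9, max_so_far = 8
Position 4 (value 10): max_ending_here = 10, max_so_far = 10
Position 5 (value 4): max_ending_here = 14, max_so_far = 14

Maximum subarray: [10, 4]
Maximum sum: 14

The maximum subarray is [10, 4] with sum 14. This subarray runs from index 4 to index 5.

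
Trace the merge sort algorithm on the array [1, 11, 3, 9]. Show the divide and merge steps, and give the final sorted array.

Merge sort trace:

Split: [1, 11, 3, 9] -> [1, 11] and [3, 9]
  Split: [1, 11] -> [1] and [11]
  Merge: [1] + [11] -> [1, 11]
  Split: [3, 9] -> [3] and [9]
  Merge: [3] + [9] -> [3, 9]
Merge: [1, 11] + [3, 9] -> [1, 3, 9, 11]

Final sorted array: [1, 3, 9, 11]

The merge sort proceeds by recursively splitting the array and merging sorted halves.
After all merges, the sorted array is [1, 3, 9, 11].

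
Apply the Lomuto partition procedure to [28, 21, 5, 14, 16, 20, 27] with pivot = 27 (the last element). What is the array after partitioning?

Lomuto partition with pivot = 27:

Initial array: [28, 21, 5, 14, 16, 20, 27]

arr[0]=28 > 27: no swap
arr[1]=21 <= 27: swap with position 0, array becomes [21, 28, 5, 14, 16, 20, 27]
arr[2]=5 <= 27: swap with position 1, array becomes [21, 5, 28, 14, 16, 20, 27]
arr[3]=14 <= 27: swap with position 2, array becomes [21, 5, 14, 28, 16, 20, 27]
arr[4]=16 <= 27: swap with position 3, array becomes [21, 5, 14, 16, 28, 20, 27]
arr[5]=20 <= 27: swap with position 4, array becomes [21, 5, 14, 16, 20, 28, 27]

Place pivot at position 5: [21, 5, 14, 16, 20, 27, 28]
Pivot position: 5

After partitioning with pivot 27, the array becomes [21, 5, 14, 16, 20, 27, 28]. The pivot is placed at index 5. All elements to the left of the pivot are <= 27, and all elements to the right are > 27.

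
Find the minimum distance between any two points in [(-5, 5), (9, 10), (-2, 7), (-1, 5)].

Computing all pairwise distances among 4 points:

d((-5, 5), (9, 10)) = 14.8661
d((-5, 5), (-2, 7)) = 3.6056
d((-5, 5), (-1, 5)) = 4.0
d((9, 10), (-2, 7)) = 11.4018
d((9, 10), (-1, 5)) = 11.1803
d((-2, 7), (-1, 5)) = 2.2361 <-- minimum

Closest pair: (-2, 7) and (-1, 5) with distance 2.2361

The closest pair is (-2, 7) and (-1, 5) with Euclidean distance 2.2361. For 4 points, brute-force pairwise comparison is shown above. For large n, the divide-and-conquer algorithm (sort by x, recurse on halves, check the dividing strip) achieves O(n log n).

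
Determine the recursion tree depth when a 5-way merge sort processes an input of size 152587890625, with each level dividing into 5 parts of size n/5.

For divide and conquer with division factor 5:

Problem sizes at each level:
Level 0: 152587890625
Level 1: 30517578125
Level 2: 6103515625
Level 3: 1220703125
Level 4: 244140625
Level 5: 48828125
Level 6: 9765625
Level 7: 1953125
Level 8: 390625
Level 9: 78125
Level 10: 15625
Level 11: 3125
Level 12: 625
Level 13: 125
Level 14: 25
Level 15: 5
Level 16: 1

The root is level 0 and the size-1 base case is level 16 (the tree spans levels 0 through 16, i.e. 17 levels counting the root), so the depth is the number of divisions: log_5(152587890625) = 16

The recursion tree depth is log_5(152587890625) = 16. At each level, the problem size is divided by 5, so it takes 16 divisions to reduce to a base case of size 1. The algorithm makes 5 recursive calls at each level.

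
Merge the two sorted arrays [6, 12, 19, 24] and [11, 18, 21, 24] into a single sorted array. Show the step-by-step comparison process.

Merging process:

Compare 6 vs 11: take 6 from left. Merged: [6]
Compare 12 vs 11: take 11 from right. Merged: [6, 11]
Compare 12 vs 18: take 12 from left. Merged: [6, 11, 12]
Compare 19 vs 18: take 18 from right. Merged: [6, 11, 12, 18]
Compare 19 vs 21: take 19 from left. Merged: [6, 11, 12, 18, 19]
Compare 24 vs 21: take 21 from right. Merged: [6, 11, 12, 18, 19, 21]
Compare 24 vs 24: take 24 from left. Merged: [6, 11, 12, 18, 19, 21, 24]
Append remaining from right: [24]. Merged: [6, 11, 12, 18, 19, 21, 24, 24]

Final merged array: [6, 11, 12, 18, 19, 21, 24, 24]
Total comparisons: 7

The merged array is [6, 11, 12, 18, 19, 21, 24, 24], requiring 7 comparisons. The merge step runs in O(n) time where n is the total number of elements.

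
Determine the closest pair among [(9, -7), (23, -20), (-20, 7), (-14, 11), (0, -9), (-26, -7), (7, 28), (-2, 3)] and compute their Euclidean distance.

Computing all pairwise distances among 8 points:

d((9, -7), (23, -20)) = 19.105
d((9, -7), (-20, 7)) = 32.2025
d((9, -7), (-14, 11)) = 29.2062
d((9, -7), (0, -9)) = 9.2195
d((9, -7), (-26, -7)) = 35.0
d((9, -7), (7, 28)) = 35.0571
d((9, -7), (-2, 3)) = 14.8661
d((23, -20), (-20, 7)) = 50.774
d((23, -20), (-14, 11)) = 48.2701
d((23, -20), (0, -9)) = 25.4951
d((23, -20), (-26, -7)) = 50.6952
d((23, -20), (7, 28)) = 50.5964
d((23, -20), (-2, 3)) = 33.9706
d((-20, 7), (-14, 11)) = 7.2111 <-- minimum
d((-20, 7), (0, -9)) = 25.6125
d((-20, 7), (-26, -7)) = 15.2315
d((-20, 7), (7, 28)) = 34.2053
d((-20, 7), (-2, 3)) = 18.4391
d((-14, 11), (0, -9)) = 24.4131
d((-14, 11), (-26, -7)) = 21.6333
d((-14, 11), (7, 28)) = 27.0185
d((-14, 11), (-2, 3)) = 14.4222
d((0, -9), (-26, -7)) = 26.0768
d((0, -9), (7, 28)) = 37.6563
d((0, -9), (-2, 3)) = 12.1655
d((-26, -7), (7, 28)) = 48.1041
d((-26, -7), (-2, 3)) = 26.0
d((7, 28), (-2, 3)) = 26.5707

Closest pair: (-20, 7) and (-14, 11) with distance 7.2111

The closest pair is (-20, 7) and (-14, 11) with Euclidean distance 7.2111. For 8 points, brute-force pairwise comparison is shown above. For large n, the divide-and-conquer algorithm (sort by x, recurse on halves, check the dividing strip) achieves O(n log n).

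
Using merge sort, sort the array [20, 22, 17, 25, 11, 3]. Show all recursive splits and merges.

Merge sort trace:

Split: [20, 22, 17, 25, 11, 3] -> [20, 22, 17] and [25, 11, 3]
  Split: [20, 22, 17] -> [20] and [22, 17]
    Split: [22, 17] -> [22] and [17]
    Merge: [22] + [17] -> [17, 22]
  Merge: [20] + [17, 22] -> [17, 20, 22]
  Split: [25, 11, 3] -> [25] and [11, 3]
    Split: [11, 3] -> [11] and [3]
    Merge: [11] + [3] -> [3, 11]
  Merge: [25] + [3, 11] -> [3, 11, 25]
Merge: [17, 20, 22] + [3, 11, 25] -> [3, 11, 17, 20, 22, 25]

Final sorted array: [3, 11, 17, 20, 22, 25]

The merge sort proceeds by recursively splitting the array and merging sorted halves.
After all merges, the sorted array is [3, 11, 17, 20, 22, 25].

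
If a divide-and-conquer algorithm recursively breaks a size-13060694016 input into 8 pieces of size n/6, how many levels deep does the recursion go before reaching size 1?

For divide and conquer with division factor 6:

Problem sizes at each level:
Level 0: 13060694016
Level 1: 2176782336
Level 2: 362797056
Level 3: 60466176
Level 4: 10077696
Level 5: 1679616
Level 6: 279936
Level 7: 46656
Level 8: 7776
Level 9: 1296
Level 10: 216
Level 11: 36
Level 12: 6
Level 13: 1

The root is level 0 and the size-1 base case is level 13 (the tree spans levels 0 through 13, i.e. 14 levels counting the root), so the depth is the number of divisions: log_6(13060694016) = 13

The recursion tree depth is log_6(13060694016) = 13. At each level, the problem size is divided by 6, so it takes 13 divisions to reduce to a base case of size 1. The algorithm makes 8 recursive calls at each level.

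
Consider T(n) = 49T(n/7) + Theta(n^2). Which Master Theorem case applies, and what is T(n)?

Master Theorem for T(n) = 49T(n/7) + O(n^2):

a = 49, b = 7, c = 2
log_b(a) = log_7(49) = 2.0000

Case 2: c = 2 = log_7(49) = 2.0000
T(n) = O(n^2 log n) = O(n^2 log n)

For T(n) = 49T(n/7) + O(n^2): log_7(49) = 2.0000. This is Case 2 of the Master Theorem (c = log_b(a), equal work at all levels), giving O(n^2 log n).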